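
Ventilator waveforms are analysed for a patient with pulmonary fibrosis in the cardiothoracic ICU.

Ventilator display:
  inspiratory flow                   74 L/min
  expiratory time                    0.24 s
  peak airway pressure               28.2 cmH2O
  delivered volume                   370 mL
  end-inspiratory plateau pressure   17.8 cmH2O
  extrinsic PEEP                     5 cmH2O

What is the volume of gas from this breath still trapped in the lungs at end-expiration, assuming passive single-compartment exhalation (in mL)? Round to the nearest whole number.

Flow: 74 L/min ÷ 60 = 1.2333 L/s.
R = (PIP − Pplat)/V̇ = (28.2 − 17.8) / 1.2333 = 10.4/1.2333 = 8.433 cmH2O·s/L.
C = Vt/(Pplat − PEEP) = 370.0 / (17.8 − 5) = 370.0/12.8 = 28.906 mL/cmH2O.
τ = R × C = 8.433 × 0.02891 L/cmH2O = 0.2438 s.
Fraction remaining = e^(−Te/τ) = e^(−0.24/0.2438) = 0.3737.
Trapped volume = 370.0 × 0.3737 = 138.27 mL.

138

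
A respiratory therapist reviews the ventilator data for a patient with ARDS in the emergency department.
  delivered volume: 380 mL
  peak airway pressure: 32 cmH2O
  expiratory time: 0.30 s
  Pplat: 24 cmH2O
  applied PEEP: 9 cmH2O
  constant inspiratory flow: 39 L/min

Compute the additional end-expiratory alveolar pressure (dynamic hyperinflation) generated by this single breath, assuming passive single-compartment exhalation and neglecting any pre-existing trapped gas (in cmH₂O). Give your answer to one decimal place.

Flow: 39 L/min ÷ 60 = 0.65 L/s.
R = (PIP − Pplat)/V̇ = (32 − 24) / 0.65 = 8.0/0.65 = 12.308 cmH2O·s/L.
C = Vt/(Pplat − PEEP) = 380.0 / (24 − 9) = 380.0/15.0 = 25.333 mL/cmH2O.
τ = R × C = 12.308 × 0.02533 L/cmH2O = 0.3118 s.
Fraction remaining = e^(−Te/τ) = e^(−0.30/0.3118) = 0.3821; trapped volume = 380.0 × 0.3821 = 145.2 mL.
Additional alveolar pressure from trapping ≈ V_trapped / C = 145.2 / 25.333 = 5.732 cmH2O.

5.7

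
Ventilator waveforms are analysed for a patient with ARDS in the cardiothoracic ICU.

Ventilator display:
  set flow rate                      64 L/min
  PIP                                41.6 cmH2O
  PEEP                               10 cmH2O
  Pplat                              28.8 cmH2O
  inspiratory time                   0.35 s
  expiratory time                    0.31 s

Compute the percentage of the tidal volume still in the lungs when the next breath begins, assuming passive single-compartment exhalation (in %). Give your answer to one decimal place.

27.2

Flow: 64 L/min ÷ 60 = 1.0667 L/s.
Vt = flow × Ti = 1.0667 L/s × 0.35 s × 1000 mL/L = 373.35 mL.
R = (PIP − Pplat)/V̇ = (41.6 − 28.8) / 1.0667 = 12.8/1.0667 = 12.0 cmH2O·s/L.
C = Vt/(Pplat − PEEP) = 373.35 / (28.8 − 10) = 373.35/18.8 = 19.859 mL/cmH2O.
τ = R × C = 12.0 × 0.01986 L/cmH2O = 0.2383 s.
Fraction remaining at end-expiration = e^(−Te/τ) = e^(−0.31/0.2383) = 0.2723 → 27.23%.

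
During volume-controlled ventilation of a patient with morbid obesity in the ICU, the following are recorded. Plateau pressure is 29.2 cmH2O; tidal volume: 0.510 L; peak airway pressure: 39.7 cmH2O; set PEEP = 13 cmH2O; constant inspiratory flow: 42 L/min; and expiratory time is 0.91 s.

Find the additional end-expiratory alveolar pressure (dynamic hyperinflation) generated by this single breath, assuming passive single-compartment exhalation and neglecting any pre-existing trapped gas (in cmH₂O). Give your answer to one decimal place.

2.4

Flow: 42 L/min ÷ 60 = 0.7 L/s.
R = (PIP − Pplat)/V̇ = (39.7 − 29.2) / 0.7 = 10.5/0.7 = 15.0 cmH2O·s/L.
C = Vt/(Pplat − PEEP) = 510.0 / (29.2 − 13) = 510.0/16.2 = 31.481 mL/cmH2O.
τ = R × C = 15.0 × 0.03148 L/cmH2O = 0.4722 s.
Fraction remaining = e^(−Te/τ) = e^(−0.91/0.4722) = 0.1456; trapped volume = 510.0 × 0.1456 = 74.256 mL.
Additional alveolar pressure from trapping ≈ V_trapped / C = 74.256 / 31.481 = 2.359 cmH2O.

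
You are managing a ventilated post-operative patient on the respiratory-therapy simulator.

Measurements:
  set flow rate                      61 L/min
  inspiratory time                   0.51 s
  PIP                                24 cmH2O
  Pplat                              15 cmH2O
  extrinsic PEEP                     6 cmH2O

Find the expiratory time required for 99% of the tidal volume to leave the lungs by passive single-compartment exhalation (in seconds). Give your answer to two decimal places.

Flow: 61 L/min ÷ 60 = 1.0167 L/s.
Vt = flow × Ti = 1.0167 L/s × 0.51 s × 1000 mL/L = 518.52 mL.
R = (PIP − Pplat)/V̇ = (24 − 15) / 1.0167 = 9.0/1.0167 = 8.852 cmH2O·s/L.
C = Vt/(Pplat − PEEP) = 518.52 / (15 − 6) = 518.52/9.0 = 57.613 mL/cmH2O.
τ = R × C = 8.852 × 0.05761 L/cmH2O = 0.51 s.
t = −τ·ln(1 − 0.99) = −0.51·ln(0.01) = 2.349 s.

2.35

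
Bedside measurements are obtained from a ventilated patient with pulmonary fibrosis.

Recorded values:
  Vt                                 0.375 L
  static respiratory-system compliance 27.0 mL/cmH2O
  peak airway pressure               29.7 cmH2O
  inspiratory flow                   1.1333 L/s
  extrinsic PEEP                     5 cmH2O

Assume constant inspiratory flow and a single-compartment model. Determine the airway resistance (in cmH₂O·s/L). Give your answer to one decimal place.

Equation of motion (constant flow): PIP = Vt/C + R·V̇ + PEEP.
R·V̇ = PIP − Vt/C − PEEP = 29.7 − 375/27.0 − 5 = 29.7 − 13.889 − 5 = 10.811 cmH2O.
R = 10.811 / 1.1333 = 9.539 cmH2O·s/L.

9.5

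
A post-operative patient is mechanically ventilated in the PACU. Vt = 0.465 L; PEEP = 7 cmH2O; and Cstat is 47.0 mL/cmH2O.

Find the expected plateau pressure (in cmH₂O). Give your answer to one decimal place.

16.9

Pplat = PEEP + Vt / Cstat = 7 + 465 / 47.0 = 7 + 9.894 = 16.894 cmH2O.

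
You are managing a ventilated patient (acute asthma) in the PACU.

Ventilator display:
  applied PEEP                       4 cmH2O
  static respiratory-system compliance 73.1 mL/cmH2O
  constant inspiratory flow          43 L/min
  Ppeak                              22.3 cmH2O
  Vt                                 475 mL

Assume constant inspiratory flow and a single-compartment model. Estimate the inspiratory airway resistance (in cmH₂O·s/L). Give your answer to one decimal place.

Flow: 43 L/min ÷ 60 = 0.7167 L/s.
Equation of motion (constant flow): PIP = Vt/C + R·V̇ + PEEP.
R·V̇ = PIP − Vt/C − PEEP = 22.3 − 475/73.1 − 4 = 22.3 − 6.498 − 4 = 11.802 cmH2O.
R = 11.802 / 0.7167 = 16.467 cmH2O·s/L.

16.5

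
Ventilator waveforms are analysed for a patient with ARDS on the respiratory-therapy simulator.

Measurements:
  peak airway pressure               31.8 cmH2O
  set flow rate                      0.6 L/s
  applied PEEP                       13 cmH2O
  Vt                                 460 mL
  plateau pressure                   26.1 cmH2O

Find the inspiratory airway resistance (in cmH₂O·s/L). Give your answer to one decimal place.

9.5

Raw = (PIP − Pplat) / flow = (31.8 − 26.1) / 0.6 = 5.7 / 0.6 = 9.5 cmH2O·s/L.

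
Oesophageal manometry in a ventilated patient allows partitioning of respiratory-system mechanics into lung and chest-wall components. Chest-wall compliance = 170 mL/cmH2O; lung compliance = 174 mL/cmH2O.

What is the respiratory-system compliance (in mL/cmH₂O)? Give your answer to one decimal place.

Lung and chest wall are elastances in series: 1/Crs = 1/CL + 1/Ccw.
1/Crs = 1/174 + 1/170 = 0.01163.
Crs = 85.985 mL/cmH2O.

86.0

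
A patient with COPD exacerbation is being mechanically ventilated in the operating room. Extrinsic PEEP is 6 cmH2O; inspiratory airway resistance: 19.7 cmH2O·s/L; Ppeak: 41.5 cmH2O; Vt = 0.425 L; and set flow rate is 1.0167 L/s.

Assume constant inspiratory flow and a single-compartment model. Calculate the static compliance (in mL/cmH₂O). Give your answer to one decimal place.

27.5

Equation of motion (constant flow): PIP = Vt/C + R·V̇ + PEEP.
Vt/C = PIP − R·V̇ − PEEP = 41.5 − 19.7×1.0167 − 6 = 41.5 − 20.029 − 6 = 15.471 cmH2O.
C = Vt / 15.471 = 425 / 15.471 = 27.471 mL/cmH2O.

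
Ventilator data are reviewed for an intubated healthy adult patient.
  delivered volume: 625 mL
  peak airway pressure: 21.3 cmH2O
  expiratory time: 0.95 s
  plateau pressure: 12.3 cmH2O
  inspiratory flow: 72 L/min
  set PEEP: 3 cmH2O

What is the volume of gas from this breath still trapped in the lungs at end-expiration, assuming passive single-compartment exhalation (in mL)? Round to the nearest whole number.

Flow: 72 L/min ÷ 60 = 1.2 L/s.
R = (PIP − Pplat)/V̇ = (21.3 − 12.3) / 1.2 = 9.0/1.2 = 7.5 cmH2O·s/L.
C = Vt/(Pplat − PEEP) = 625.0 / (12.3 − 3) = 625.0/9.3 = 67.204 mL/cmH2O.
τ = R × C = 7.5 × 0.0672 L/cmH2O = 0.504 s.
Fraction remaining = e^(−Te/τ) = e^(−0.95/0.504) = 0.1518.
Trapped volume = 625.0 × 0.1518 = 94.875 mL.

95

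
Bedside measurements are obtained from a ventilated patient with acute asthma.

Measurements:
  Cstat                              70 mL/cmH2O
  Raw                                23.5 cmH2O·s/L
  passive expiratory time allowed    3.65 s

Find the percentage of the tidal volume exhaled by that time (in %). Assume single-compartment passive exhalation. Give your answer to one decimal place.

τ = R × C = 23.5 × 70 mL/cmH2O = 23.5 × 0.070 L/cmH2O = 1.645 s.
Passive exhalation: V(t)/V₀ = e^(−t/τ) = e^(−3.65/1.645) = 0.1087.
Fraction exhaled = 1 − 0.1087 = 0.8913 → 89.13%.

89.1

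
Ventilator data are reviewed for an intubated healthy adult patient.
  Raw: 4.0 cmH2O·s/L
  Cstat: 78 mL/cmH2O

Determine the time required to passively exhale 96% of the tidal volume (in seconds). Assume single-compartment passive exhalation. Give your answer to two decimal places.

τ = R × C = 4.0 × 78 mL/cmH2O = 4.0 × 0.078 L/cmH2O = 0.312 s.
Exhaled fraction f = 1 − e^(−t/τ) → t = −τ·ln(1 − f) = −0.312·ln(0.04) = 1.004 s.

1.00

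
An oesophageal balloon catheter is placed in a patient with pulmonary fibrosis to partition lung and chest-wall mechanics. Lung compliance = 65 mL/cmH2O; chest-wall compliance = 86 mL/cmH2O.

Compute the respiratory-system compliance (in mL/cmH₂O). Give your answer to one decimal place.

37.0

Lung and chest wall are elastances in series: 1/Crs = 1/CL + 1/Ccw.
1/Crs = 1/65 + 1/86 = 0.02701.
Crs = 37.023 mL/cmH2O.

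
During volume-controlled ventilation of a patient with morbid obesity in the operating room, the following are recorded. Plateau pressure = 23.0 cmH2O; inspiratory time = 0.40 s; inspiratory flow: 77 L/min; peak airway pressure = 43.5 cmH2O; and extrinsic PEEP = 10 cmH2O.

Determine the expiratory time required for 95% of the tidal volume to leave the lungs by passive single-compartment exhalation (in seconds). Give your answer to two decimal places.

1.89

Flow: 77 L/min ÷ 60 = 1.2833 L/s.
Vt = flow × Ti = 1.2833 L/s × 0.40 s × 1000 mL/L = 513.32 mL.
R = (PIP − Pplat)/V̇ = (43.5 − 23.0) / 1.2833 = 20.5/1.2833 = 15.974 cmH2O·s/L.
C = Vt/(Pplat − PEEP) = 513.32 / (23.0 − 10) = 513.32/13.0 = 39.486 mL/cmH2O.
τ = R × C = 15.974 × 0.03949 L/cmH2O = 0.6308 s.
t = −τ·ln(1 − 0.95) = −0.6308·ln(0.05) = 1.89 s.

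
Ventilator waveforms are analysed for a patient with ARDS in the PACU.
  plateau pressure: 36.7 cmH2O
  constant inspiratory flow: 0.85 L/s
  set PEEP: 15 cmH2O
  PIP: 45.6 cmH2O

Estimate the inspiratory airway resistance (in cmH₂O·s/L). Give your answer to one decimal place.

Raw = (PIP − Pplat) / flow = (45.6 − 36.7) / 0.85 = 8.9 / 0.85 = 10.471 cmH2O·s/L.

10.5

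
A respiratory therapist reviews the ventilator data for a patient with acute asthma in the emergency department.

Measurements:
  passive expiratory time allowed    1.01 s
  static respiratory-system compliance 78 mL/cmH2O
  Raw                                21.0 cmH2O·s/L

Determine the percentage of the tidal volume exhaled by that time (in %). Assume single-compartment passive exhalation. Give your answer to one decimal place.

τ = R × C = 21.0 × 78 mL/cmH2O = 21.0 × 0.078 L/cmH2O = 1.638 s.
Passive exhalation: V(t)/V₀ = e^(−t/τ) = e^(−1.01/1.638) = 0.5398.
Fraction exhaled = 1 − 0.5398 = 0.4602 → 46.02%.

46.0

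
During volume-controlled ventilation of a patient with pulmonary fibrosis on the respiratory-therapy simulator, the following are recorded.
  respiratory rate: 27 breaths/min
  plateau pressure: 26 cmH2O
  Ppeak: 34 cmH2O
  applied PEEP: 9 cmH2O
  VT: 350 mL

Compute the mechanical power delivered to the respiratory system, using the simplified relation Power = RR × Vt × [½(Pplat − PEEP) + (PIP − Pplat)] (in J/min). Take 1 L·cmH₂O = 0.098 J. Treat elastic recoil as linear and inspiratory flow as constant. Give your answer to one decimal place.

Per-breath work = Vt × [½(Pplat−PEEP) + (PIP−Pplat)] = 0.350 × [0.5×17.0 + 8.0] = 0.350 × 16.5 = 5.775 L·cmH2O.
Power = 27 × 5.775 = 155.93 L·cmH2O/min.
× 0.098 J/(L·cmH2O) → 15.281 J/min.

15.3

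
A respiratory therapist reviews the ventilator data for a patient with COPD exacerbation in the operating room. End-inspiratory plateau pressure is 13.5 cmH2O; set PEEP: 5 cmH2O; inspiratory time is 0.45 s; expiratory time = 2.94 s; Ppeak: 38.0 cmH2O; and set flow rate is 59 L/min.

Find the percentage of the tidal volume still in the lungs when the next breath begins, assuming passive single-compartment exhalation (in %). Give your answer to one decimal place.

Flow: 59 L/min ÷ 60 = 0.9833 L/s.
Vt = flow × Ti = 0.9833 L/s × 0.45 s × 1000 mL/L = 442.49 mL.
R = (PIP − Pplat)/V̇ = (38.0 − 13.5) / 0.9833 = 24.5/0.9833 = 24.916 cmH2O·s/L.
C = Vt/(Pplat − PEEP) = 442.49 / (13.5 − 5) = 442.49/8.5 = 52.058 mL/cmH2O.
τ = R × C = 24.916 × 0.05206 L/cmH2O = 1.297 s.
Fraction remaining at end-expiration = e^(−Te/τ) = e^(−2.94/1.297) = 0.1036 → 10.36%.

10.4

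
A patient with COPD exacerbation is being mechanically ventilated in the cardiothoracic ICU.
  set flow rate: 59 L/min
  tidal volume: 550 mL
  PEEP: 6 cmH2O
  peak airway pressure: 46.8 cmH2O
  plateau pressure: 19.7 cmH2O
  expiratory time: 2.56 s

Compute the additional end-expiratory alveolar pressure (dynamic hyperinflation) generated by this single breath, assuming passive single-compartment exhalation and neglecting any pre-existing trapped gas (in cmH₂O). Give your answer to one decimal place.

Flow: 59 L/min ÷ 60 = 0.9833 L/s.
R = (PIP − Pplat)/V̇ = (46.8 − 19.7) / 0.9833 = 27.1/0.9833 = 27.56 cmH2O·s/L.
C = Vt/(Pplat − PEEP) = 550.0 / (19.7 − 6) = 550.0/13.7 = 40.146 mL/cmH2O.
τ = R × C = 27.56 × 0.04015 L/cmH2O = 1.107 s.
Fraction remaining = e^(−Te/τ) = e^(−2.56/1.107) = 0.09901; trapped volume = 550.0 × 0.09901 = 54.456 mL.
Additional alveolar pressure from trapping ≈ V_trapped / C = 54.456 / 40.146 = 1.356 cmH2O.

1.4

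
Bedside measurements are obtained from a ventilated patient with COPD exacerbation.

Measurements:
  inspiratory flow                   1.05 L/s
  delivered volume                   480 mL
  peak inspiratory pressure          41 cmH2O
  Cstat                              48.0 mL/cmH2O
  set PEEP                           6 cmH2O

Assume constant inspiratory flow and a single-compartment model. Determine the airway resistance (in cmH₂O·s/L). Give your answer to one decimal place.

Equation of motion (constant flow): PIP = Vt/C + R·V̇ + PEEP.
R·V̇ = PIP − Vt/C − PEEP = 41 − 480/48.0 − 6 = 41 − 10.0 − 6 = 25.0 cmH2O.
R = 25.0 / 1.05 = 23.81 cmH2O·s/L.

23.8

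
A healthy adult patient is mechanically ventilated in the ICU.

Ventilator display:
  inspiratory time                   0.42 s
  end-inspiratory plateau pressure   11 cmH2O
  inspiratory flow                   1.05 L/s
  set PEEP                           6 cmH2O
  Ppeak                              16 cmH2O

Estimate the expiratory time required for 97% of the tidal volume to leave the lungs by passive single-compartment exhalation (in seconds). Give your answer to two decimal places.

Vt = flow × Ti = 1.05 L/s × 0.42 s × 1000 mL/L = 441.0 mL.
R = (PIP − Pplat)/V̇ = (16 − 11) / 1.05 = 5.0/1.05 = 4.762 cmH2O·s/L.
C = Vt/(Pplat − PEEP) = 441.0 / (11 − 6) = 441.0/5.0 = 88.2 mL/cmH2O.
τ = R × C = 4.762 × 0.0882 L/cmH2O = 0.42 s.
t = −τ·ln(1 − 0.97) = −0.42·ln(0.03) = 1.473 s.

1.47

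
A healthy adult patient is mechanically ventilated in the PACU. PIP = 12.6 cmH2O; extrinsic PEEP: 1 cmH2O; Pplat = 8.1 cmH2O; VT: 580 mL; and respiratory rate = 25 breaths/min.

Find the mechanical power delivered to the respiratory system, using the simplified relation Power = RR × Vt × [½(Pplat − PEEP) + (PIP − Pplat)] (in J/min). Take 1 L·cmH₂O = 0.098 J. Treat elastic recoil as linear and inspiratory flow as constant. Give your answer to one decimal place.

Per-breath work = Vt × [½(Pplat−PEEP) + (PIP−Pplat)] = 0.580 × [0.5×7.1 + 4.5] = 0.580 × 8.05 = 4.669 L·cmH2O.
Power = 25 × 4.669 = 116.73 L·cmH2O/min.
× 0.098 J/(L·cmH2O) → 11.44 J/min.

11.4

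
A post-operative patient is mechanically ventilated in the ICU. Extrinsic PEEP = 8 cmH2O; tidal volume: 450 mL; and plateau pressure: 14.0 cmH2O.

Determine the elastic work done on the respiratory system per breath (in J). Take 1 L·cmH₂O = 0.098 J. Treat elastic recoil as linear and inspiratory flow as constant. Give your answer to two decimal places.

Elastic work ≈ ½ × (Pplat − PEEP) × Vt = 0.5 × (14.0 − 8) × 0.450 L = 0.5 × 6.0 × 0.450 = 1.35 L·cmH2O.
× 0.098 J/(L·cmH2O) → 0.1323 J.

0.13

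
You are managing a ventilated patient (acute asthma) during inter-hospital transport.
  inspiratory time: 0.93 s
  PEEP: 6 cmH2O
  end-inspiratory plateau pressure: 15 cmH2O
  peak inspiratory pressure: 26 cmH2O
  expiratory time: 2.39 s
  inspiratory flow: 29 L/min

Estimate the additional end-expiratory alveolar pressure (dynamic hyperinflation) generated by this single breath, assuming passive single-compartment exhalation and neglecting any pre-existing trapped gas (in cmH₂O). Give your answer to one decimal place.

Flow: 29 L/min ÷ 60 = 0.4833 L/s.
Vt = flow × Ti = 0.4833 L/s × 0.93 s × 1000 mL/L = 449.47 mL.
R = (PIP − Pplat)/V̇ = (26 − 15) / 0.4833 = 11.0/0.4833 = 22.76 cmH2O·s/L.
C = Vt/(Pplat − PEEP) = 449.47 / (15 − 6) = 449.47/9.0 = 49.941 mL/cmH2O.
τ = R × C = 22.76 × 0.04994 L/cmH2O = 1.137 s.
Fraction remaining = e^(−Te/τ) = e^(−2.39/1.137) = 0.1222; trapped volume = 449.47 × 0.1222 = 54.925 mL.
Additional alveolar pressure from trapping ≈ V_trapped / C = 54.925 / 49.941 = 1.1 cmH2O.

1.1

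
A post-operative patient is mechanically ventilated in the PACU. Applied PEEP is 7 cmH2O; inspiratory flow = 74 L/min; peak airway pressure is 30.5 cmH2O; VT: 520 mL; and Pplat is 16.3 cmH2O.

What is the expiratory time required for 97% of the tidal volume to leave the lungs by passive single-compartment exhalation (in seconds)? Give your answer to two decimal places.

2.26

Flow: 74 L/min ÷ 60 = 1.2333 L/s.
R = (PIP − Pplat)/V̇ = (30.5 − 16.3) / 1.2333 = 14.2/1.2333 = 11.514 cmH2O·s/L.
C = Vt/(Pplat − PEEP) = 520.0 / (16.3 − 7) = 520.0/9.3 = 55.914 mL/cmH2O.
τ = R × C = 11.514 × 0.05591 L/cmH2O = 0.6437 s.
t = −τ·ln(1 − 0.97) = −0.6437·ln(0.03) = 2.257 s.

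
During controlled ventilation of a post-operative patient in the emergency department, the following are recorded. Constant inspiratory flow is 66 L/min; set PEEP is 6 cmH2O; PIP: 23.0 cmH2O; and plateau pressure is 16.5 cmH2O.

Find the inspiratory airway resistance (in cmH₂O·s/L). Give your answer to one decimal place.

5.9

Flow: 66 L/min ÷ 60 = 1.1 L/s.
Raw = (PIP − Pplat) / flow = (23.0 − 16.5) / 1.1 = 6.5 / 1.1 = 5.909 cmH2O·s/L.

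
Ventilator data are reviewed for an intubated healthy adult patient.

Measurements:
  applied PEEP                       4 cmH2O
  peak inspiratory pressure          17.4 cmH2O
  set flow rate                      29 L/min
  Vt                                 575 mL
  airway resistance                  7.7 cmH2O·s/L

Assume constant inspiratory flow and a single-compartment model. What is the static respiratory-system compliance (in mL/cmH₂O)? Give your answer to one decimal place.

59.4

Flow: 29 L/min ÷ 60 = 0.4833 L/s.
Equation of motion (constant flow): PIP = Vt/C + R·V̇ + PEEP.
Vt/C = PIP − R·V̇ − PEEP = 17.4 − 7.7×0.4833 − 4 = 17.4 − 3.721 − 4 = 9.679 cmH2O.
C = Vt / 9.679 = 575 / 9.679 = 59.407 mL/cmH2O.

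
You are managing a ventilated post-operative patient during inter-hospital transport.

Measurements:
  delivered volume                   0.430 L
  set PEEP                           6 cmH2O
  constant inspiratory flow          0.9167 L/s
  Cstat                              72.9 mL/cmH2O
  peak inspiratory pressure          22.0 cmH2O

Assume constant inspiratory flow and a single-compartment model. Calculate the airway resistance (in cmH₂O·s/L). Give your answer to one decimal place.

Equation of motion (constant flow): PIP = Vt/C + R·V̇ + PEEP.
R·V̇ = PIP − Vt/C − PEEP = 22.0 − 430/72.9 − 6 = 22.0 − 5.898 − 6 = 10.102 cmH2O.
R = 10.102 / 0.9167 = 11.02 cmH2O·s/L.

11.0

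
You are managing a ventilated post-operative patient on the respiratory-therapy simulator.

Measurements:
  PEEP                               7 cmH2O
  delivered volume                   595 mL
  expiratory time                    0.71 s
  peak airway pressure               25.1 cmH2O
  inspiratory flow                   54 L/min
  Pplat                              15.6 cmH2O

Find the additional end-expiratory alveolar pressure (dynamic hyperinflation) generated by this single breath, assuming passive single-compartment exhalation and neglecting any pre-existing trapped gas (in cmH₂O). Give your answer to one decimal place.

3.3

Flow: 54 L/min ÷ 60 = 0.9 L/s.
R = (PIP − Pplat)/V̇ = (25.1 − 15.6) / 0.9 = 9.5/0.9 = 10.556 cmH2O·s/L.
C = Vt/(Pplat − PEEP) = 595.0 / (15.6 − 7) = 595.0/8.6 = 69.186 mL/cmH2O.
τ = R × C = 10.556 × 0.06919 L/cmH2O = 0.7304 s.
Fraction remaining = e^(−Te/τ) = e^(−0.71/0.7304) = 0.3783; trapped volume = 595.0 × 0.3783 = 225.09 mL.
Additional alveolar pressure from trapping ≈ V_trapped / C = 225.09 / 69.186 = 3.253 cmH2O.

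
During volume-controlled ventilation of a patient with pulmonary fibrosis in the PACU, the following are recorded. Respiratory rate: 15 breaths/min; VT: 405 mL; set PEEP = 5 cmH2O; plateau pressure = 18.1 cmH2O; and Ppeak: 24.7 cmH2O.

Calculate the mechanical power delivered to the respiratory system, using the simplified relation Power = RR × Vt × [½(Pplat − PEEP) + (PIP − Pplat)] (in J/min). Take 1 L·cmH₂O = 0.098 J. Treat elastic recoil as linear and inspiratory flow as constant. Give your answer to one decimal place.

Per-breath work = Vt × [½(Pplat−PEEP) + (PIP−Pplat)] = 0.405 × [0.5×13.1 + 6.6] = 0.405 × 13.15 = 5.326 L·cmH2O.
Power = 15 × 5.326 = 79.89 L·cmH2O/min.
× 0.098 J/(L·cmH2O) → 7.829 J/min.

7.8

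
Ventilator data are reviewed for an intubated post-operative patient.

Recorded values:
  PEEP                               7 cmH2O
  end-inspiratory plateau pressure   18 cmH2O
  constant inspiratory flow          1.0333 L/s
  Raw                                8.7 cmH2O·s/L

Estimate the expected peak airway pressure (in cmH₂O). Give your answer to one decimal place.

27.0

PIP = Pplat + Raw × flow = 18 + 8.7 × 1.0333 = 18 + 8.99 = 26.99 cmH2O.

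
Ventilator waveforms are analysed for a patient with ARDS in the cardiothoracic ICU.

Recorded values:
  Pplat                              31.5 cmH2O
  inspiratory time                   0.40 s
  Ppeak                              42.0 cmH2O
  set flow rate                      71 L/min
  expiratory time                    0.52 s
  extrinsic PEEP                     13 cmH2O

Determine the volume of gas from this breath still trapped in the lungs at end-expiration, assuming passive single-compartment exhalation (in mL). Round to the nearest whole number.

Flow: 71 L/min ÷ 60 = 1.1833 L/s.
Vt = flow × Ti = 1.1833 L/s × 0.40 s × 1000 mL/L = 473.32 mL.
R = (PIP − Pplat)/V̇ = (42.0 − 31.5) / 1.1833 = 10.5/1.1833 = 8.873 cmH2O·s/L.
C = Vt/(Pplat − PEEP) = 473.32 / (31.5 − 13) = 473.32/18.5 = 25.585 mL/cmH2O.
τ = R × C = 8.873 × 0.02559 L/cmH2O = 0.2271 s.
Fraction remaining = e^(−Te/τ) = e^(−0.52/0.2271) = 0.1013.
Trapped volume = 473.32 × 0.1013 = 47.947 mL.

48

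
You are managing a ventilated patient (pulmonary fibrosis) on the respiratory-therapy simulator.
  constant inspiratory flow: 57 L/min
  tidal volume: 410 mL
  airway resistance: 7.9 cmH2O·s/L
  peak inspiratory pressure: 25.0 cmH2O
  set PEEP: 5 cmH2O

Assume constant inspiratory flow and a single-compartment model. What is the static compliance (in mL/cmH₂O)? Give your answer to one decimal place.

Flow: 57 L/min ÷ 60 = 0.95 L/s.
Equation of motion (constant flow): PIP = Vt/C + R·V̇ + PEEP.
Vt/C = PIP − R·V̇ − PEEP = 25.0 − 7.9×0.95 − 5 = 25.0 − 7.505 − 5 = 12.495 cmH2O.
C = Vt / 12.495 = 410 / 12.495 = 32.813 mL/cmH2O.

32.8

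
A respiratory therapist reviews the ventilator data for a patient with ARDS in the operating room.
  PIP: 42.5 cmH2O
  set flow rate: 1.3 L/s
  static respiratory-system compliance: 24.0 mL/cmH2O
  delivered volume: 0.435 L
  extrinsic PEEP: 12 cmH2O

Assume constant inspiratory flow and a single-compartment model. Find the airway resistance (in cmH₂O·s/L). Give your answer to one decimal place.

9.5

Equation of motion (constant flow): PIP = Vt/C + R·V̇ + PEEP.
R·V̇ = PIP − Vt/C − PEEP = 42.5 − 435/24.0 − 12 = 42.5 − 18.125 − 12 = 12.375 cmH2O.
R = 12.375 / 1.3 = 9.519 cmH2O·s/L.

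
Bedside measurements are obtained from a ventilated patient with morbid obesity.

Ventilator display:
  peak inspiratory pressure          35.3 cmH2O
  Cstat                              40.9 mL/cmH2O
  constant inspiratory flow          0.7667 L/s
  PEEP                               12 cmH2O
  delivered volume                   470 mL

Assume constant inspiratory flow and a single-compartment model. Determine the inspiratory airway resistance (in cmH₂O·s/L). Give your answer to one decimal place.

Equation of motion (constant flow): PIP = Vt/C + R·V̇ + PEEP.
R·V̇ = PIP − Vt/C − PEEP = 35.3 − 470/40.9 − 12 = 35.3 − 11.491 − 12 = 11.809 cmH2O.
R = 11.809 / 0.7667 = 15.402 cmH2O·s/L.

15.4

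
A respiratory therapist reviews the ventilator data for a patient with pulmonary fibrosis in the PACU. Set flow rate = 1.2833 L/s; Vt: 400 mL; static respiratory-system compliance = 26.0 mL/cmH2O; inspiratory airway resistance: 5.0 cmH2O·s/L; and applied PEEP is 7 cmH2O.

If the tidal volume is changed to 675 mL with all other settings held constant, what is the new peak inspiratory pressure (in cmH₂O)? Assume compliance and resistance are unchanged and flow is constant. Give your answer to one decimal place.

PIP = Vt/C + R·V̇ + PEEP (constant-flow equation of motion).
Only the elastic term changes: ΔPIP = ΔVt / C = (675 − 400) / 26.0 = 10.577 cmH2O.
Original PIP = 400/26.0 + 5.0×1.2833 + 7 = 28.801 cmH2O; new PIP = 28.801 + (10.577) = 39.378 cmH2O.

39.4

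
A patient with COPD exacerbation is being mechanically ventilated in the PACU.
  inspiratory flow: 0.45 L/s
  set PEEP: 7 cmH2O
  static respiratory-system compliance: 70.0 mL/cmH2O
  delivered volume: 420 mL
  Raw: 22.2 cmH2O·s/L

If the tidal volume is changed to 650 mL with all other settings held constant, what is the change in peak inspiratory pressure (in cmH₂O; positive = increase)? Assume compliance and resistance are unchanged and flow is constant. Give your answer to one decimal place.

3.3

PIP = Vt/C + R·V̇ + PEEP (constant-flow equation of motion).
Only the elastic term changes: ΔPIP = ΔVt / C = (650 − 420) / 70.0 = 3.286 cmH2O.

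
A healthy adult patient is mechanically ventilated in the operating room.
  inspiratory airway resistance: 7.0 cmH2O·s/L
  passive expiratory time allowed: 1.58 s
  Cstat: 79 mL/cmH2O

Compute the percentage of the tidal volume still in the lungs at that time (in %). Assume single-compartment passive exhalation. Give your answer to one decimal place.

τ = R × C = 7.0 × 79 mL/cmH2O = 7.0 × 0.079 L/cmH2O = 0.553 s.
Passive exhalation: V(t)/V₀ = e^(−t/τ) = e^(−1.58/0.553) = 0.05743.
Fraction remaining = 0.05743 → 5.743%.

5.7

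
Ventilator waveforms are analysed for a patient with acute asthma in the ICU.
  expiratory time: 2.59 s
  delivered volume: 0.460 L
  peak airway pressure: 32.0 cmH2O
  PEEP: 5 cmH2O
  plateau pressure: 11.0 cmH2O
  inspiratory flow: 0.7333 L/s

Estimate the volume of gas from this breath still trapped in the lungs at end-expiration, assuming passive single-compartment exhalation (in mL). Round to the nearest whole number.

141

R = (PIP − Pplat)/V̇ = (32.0 − 11.0) / 0.7333 = 21.0/0.7333 = 28.638 cmH2O·s/L.
C = Vt/(Pplat − PEEP) = 460.0 / (11.0 − 5) = 460.0/6.0 = 76.667 mL/cmH2O.
τ = R × C = 28.638 × 0.07667 L/cmH2O = 2.196 s.
Fraction remaining = e^(−Te/τ) = e^(−2.59/2.196) = 0.3075.
Trapped volume = 460.0 × 0.3075 = 141.45 mL.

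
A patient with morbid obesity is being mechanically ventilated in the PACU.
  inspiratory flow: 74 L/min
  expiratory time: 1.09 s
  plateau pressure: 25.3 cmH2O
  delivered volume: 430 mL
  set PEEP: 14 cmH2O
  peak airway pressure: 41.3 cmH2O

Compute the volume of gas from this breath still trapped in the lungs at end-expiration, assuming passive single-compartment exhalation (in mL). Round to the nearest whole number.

Flow: 74 L/min ÷ 60 = 1.2333 L/s.
R = (PIP − Pplat)/V̇ = (41.3 − 25.3) / 1.2333 = 16.0/1.2333 = 12.973 cmH2O·s/L.
C = Vt/(Pplat − PEEP) = 430.0 / (25.3 − 14) = 430.0/11.3 = 38.053 mL/cmH2O.
τ = R × C = 12.973 × 0.03805 L/cmH2O = 0.4936 s.
Fraction remaining = e^(−Te/τ) = e^(−1.09/0.4936) = 0.1099.
Trapped volume = 430.0 × 0.1099 = 47.257 mL.

47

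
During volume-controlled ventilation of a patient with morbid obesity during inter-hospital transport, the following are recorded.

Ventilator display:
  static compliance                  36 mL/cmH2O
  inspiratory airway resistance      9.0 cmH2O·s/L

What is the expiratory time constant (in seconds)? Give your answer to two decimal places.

0.32

τ = R × C = 9.0 × 36 mL/cmH2O = 9.0 × 0.036 L/cmH2O = 0.324 s.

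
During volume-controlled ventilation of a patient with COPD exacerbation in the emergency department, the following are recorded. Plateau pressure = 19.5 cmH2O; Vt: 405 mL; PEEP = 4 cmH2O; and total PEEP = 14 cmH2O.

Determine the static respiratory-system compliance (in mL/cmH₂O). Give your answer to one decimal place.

73.6

End-expiratory occlusion gives total PEEP = 14 cmH2O (intrinsic PEEP = 14 − 4 = 10). Use total PEEP for the elastic gradient.
Cstat = Vt / (Pplat − PEEPtotal) = 405 / (19.5 − 14) = 405 / 5.5 = 73.636 mL/cmH2O.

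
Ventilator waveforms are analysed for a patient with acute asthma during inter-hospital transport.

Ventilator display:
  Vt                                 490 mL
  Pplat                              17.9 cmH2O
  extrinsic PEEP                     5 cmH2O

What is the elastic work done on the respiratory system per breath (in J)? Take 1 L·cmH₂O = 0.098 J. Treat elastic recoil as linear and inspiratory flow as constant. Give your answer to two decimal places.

0.31

Elastic work ≈ ½ × (Pplat − PEEP) × Vt = 0.5 × (17.9 − 5) × 0.490 L = 0.5 × 12.9 × 0.490 = 3.161 L·cmH2O.
× 0.098 J/(L·cmH2O) → 0.3098 J.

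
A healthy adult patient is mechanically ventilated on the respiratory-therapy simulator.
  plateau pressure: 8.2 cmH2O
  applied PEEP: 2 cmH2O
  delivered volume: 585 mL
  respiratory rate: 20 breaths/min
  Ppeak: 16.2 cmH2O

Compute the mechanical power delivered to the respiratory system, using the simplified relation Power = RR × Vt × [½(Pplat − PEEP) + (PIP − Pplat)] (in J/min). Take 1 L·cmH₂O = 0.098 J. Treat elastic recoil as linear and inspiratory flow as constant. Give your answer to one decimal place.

Per-breath work = Vt × [½(Pplat−PEEP) + (PIP−Pplat)] = 0.585 × [0.5×6.2 + 8.0] = 0.585 × 11.1 = 6.494 L·cmH2O.
Power = 20 × 6.494 = 129.88 L·cmH2O/min.
× 0.098 J/(L·cmH2O) → 12.728 J/min.

12.7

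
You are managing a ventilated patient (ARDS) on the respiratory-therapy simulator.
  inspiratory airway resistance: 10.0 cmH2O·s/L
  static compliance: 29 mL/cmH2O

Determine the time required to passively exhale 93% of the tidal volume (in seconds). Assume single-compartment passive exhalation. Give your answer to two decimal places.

τ = R × C = 10.0 × 29 mL/cmH2O = 10.0 × 0.029 L/cmH2O = 0.29 s.
Exhaled fraction f = 1 − e^(−t/τ) → t = −τ·ln(1 − f) = −0.29·ln(0.07) = 0.7712 s.

0.77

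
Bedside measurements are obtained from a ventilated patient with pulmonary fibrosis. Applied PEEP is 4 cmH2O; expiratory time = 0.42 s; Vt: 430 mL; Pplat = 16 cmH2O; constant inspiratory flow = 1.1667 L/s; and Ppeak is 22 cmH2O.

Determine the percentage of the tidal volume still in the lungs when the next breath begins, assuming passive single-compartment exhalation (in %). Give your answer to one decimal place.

R = (PIP − Pplat)/V̇ = (22 − 16) / 1.1667 = 6.0/1.1667 = 5.143 cmH2O·s/L.
C = Vt/(Pplat − PEEP) = 430.0 / (16 − 4) = 430.0/12.0 = 35.833 mL/cmH2O.
τ = R × C = 5.143 × 0.03583 L/cmH2O = 0.1843 s.
Fraction remaining at end-expiration = e^(−Te/τ) = e^(−0.42/0.1843) = 0.1024 → 10.24%.

10.2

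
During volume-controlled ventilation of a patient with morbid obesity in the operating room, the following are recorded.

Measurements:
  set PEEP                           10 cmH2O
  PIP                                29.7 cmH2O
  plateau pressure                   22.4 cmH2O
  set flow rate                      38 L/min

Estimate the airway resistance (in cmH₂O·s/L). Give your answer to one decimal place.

Flow: 38 L/min ÷ 60 = 0.6333 L/s.
Raw = (PIP − Pplat) / flow = (29.7 − 22.4) / 0.6333 = 7.3 / 0.6333 = 11.527 cmH2O·s/L.

11.5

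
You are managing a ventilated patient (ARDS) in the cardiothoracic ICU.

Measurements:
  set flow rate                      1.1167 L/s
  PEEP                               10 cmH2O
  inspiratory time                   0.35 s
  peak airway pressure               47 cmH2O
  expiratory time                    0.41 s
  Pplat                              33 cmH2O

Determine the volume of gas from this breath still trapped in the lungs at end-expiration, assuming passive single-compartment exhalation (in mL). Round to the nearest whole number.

Vt = flow × Ti = 1.1167 L/s × 0.35 s × 1000 mL/L = 390.85 mL.
R = (PIP − Pplat)/V̇ = (47 − 33) / 1.1167 = 14.0/1.1167 = 12.537 cmH2O·s/L.
C = Vt/(Pplat − PEEP) = 390.85 / (33 − 10) = 390.85/23.0 = 16.993 mL/cmH2O.
τ = R × C = 12.537 × 0.01699 L/cmH2O = 0.213 s.
Fraction remaining = e^(−Te/τ) = e^(−0.41/0.213) = 0.1459.
Trapped volume = 390.85 × 0.1459 = 57.025 mL.

57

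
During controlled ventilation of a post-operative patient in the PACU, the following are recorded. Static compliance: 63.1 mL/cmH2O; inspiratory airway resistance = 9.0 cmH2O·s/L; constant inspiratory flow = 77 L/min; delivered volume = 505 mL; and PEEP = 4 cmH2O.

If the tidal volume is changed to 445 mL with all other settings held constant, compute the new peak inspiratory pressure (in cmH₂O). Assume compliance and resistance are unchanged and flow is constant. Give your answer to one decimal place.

Flow: 77 L/min ÷ 60 = 1.2833 L/s.
PIP = Vt/C + R·V̇ + PEEP (constant-flow equation of motion).
Only the elastic term changes: ΔPIP = ΔVt / C = (445 − 505) / 63.1 = -0.9509 cmH2O.
Original PIP = 505/63.1 + 9.0×1.2833 + 4 = 23.553 cmH2O; new PIP = 23.553 + (-0.9509) = 22.602 cmH2O.

22.6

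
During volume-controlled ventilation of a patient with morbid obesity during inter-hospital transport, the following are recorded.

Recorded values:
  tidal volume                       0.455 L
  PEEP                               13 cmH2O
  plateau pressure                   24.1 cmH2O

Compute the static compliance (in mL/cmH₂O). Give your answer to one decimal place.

Cstat = Vt / (Pplat − PEEP) = 455 / (24.1 − 13) = 455 / 11.1 = 40.991 mL/cmH2O.

41.0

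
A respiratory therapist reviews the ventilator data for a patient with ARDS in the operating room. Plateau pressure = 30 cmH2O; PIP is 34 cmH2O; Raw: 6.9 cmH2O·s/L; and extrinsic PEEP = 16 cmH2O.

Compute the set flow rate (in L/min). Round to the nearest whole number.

flow = (PIP − Pplat) / Raw = (34 − 30) / 6.9 = 0.5797 L/s × 60 = 34.782 L/min.

35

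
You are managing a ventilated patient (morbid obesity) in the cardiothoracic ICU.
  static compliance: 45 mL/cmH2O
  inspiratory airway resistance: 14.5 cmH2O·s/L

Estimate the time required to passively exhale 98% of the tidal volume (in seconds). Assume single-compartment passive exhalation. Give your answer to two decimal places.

2.55

τ = R × C = 14.5 × 45 mL/cmH2O = 14.5 × 0.045 L/cmH2O = 0.6525 s.
Exhaled fraction f = 1 − e^(−t/τ) → t = −τ·ln(1 − f) = −0.6525·ln(0.02) = 2.553 s.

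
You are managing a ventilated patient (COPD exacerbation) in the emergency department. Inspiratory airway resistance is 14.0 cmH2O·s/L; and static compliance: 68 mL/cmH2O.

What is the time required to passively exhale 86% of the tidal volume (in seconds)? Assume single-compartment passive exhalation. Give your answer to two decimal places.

1.87

τ = R × C = 14.0 × 68 mL/cmH2O = 14.0 × 0.068 L/cmH2O = 0.952 s.
Exhaled fraction f = 1 − e^(−t/τ) → t = −τ·ln(1 − f) = −0.952·ln(0.14) = 1.872 s.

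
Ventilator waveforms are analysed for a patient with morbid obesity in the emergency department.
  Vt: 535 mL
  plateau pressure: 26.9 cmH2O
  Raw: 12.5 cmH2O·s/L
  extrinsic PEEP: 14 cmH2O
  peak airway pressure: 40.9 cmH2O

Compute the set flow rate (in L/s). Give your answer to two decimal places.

flow = (PIP − Pplat) / Raw = 14.0 / 12.5 = 1.12 L/s.

1.12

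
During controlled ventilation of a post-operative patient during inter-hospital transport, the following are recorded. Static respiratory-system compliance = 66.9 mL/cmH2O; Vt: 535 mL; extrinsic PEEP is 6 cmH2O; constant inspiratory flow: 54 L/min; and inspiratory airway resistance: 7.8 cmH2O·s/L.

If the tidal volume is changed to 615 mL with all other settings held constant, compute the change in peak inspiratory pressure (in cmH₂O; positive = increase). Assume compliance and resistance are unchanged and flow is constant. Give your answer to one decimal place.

1.2

PIP = Vt/C + R·V̇ + PEEP (constant-flow equation of motion).
Only the elastic term changes: ΔPIP = ΔVt / C = (615 − 535) / 66.9 = 1.196 cmH2O.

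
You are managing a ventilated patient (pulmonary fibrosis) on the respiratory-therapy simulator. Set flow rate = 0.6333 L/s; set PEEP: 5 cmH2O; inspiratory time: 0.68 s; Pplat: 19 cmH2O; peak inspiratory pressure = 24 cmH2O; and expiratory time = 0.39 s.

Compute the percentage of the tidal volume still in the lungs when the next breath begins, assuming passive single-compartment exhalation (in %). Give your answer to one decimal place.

20.1

Vt = flow × Ti = 0.6333 L/s × 0.68 s × 1000 mL/L = 430.64 mL.
R = (PIP − Pplat)/V̇ = (24 − 19) / 0.6333 = 5.0/0.6333 = 7.895 cmH2O·s/L.
C = Vt/(Pplat − PEEP) = 430.64 / (19 − 5) = 430.64/14.0 = 30.76 mL/cmH2O.
τ = R × C = 7.895 × 0.03076 L/cmH2O = 0.2429 s.
Fraction remaining at end-expiration = e^(−Te/τ) = e^(−0.39/0.2429) = 0.2008 → 20.08%.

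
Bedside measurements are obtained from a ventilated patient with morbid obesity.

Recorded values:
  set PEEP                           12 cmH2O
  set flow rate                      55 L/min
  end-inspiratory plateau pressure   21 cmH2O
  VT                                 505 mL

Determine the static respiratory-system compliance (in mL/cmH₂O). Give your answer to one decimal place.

56.1

Cstat = Vt / (Pplat − PEEP) = 505 / (21 − 12) = 505 / 9.0 = 56.111 mL/cmH2O.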